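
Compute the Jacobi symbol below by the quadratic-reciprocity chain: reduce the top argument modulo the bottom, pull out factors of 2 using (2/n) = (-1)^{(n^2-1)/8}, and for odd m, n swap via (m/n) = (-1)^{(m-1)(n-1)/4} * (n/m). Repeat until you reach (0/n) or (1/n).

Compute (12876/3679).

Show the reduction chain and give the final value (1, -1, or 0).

(12876/3679) = (1839/3679)   [reduce mod 3679]
reciprocity: (1839/3679) = -1·(3679/1839) since 1839 mod 4 = 3, 3679 mod 4 = 3; sign now -1
(3679/1839) = (1/1839)   [reduce mod 1839]
(1/1839) = 1; final value = sign = -1

-1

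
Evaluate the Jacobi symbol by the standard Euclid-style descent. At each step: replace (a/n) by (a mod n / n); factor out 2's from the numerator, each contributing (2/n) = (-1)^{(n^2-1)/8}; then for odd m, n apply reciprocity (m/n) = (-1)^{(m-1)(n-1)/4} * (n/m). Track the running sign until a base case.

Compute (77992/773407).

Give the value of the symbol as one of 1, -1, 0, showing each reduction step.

factor out 2^3: 77992 = 2^3·9749; with 773407 mod 8 = 7, (2/773407) = +1; sign now +1; continue with (9749/773407)
flip (9749/773407) -> (773407/9749): both odd, 9749 mod 4 = 1, 773407 mod 4 = 3, so the flip contributes +1; sign now +1
(773407/9749): 773407 mod 9749 = 3236, so (773407/9749) = (3236/9749)
factor out 2^2: 3236 = 2^2·809; with 9749 mod 8 = 5, (2/9749) = -1; sign now +1; continue with (809/9749)
flip (809/9749) -> (9749/809): both odd, 809 mod 4 = 1, 9749 mod 4 = 1, so the flip contributes +1; sign now +1
(9749/809): 9749 mod 809 = 41, so (9749/809) = (41/809)
flip (41/809) -> (809/41): both odd, 41 mod 4 = 1, 809 mod 4 = 1, so the flip contributes +1; sign now +1
(809/41): 809 mod 41 = 30, so (809/41) = (30/41)
factor out 2^1: 30 = 2^1·15; with 41 mod 8 = 1, (2/41) = +1; sign now +1; continue with (15/41)
flip (15/41) -> (41/15): both odd, 15 mod 4 = 3, 41 mod 4 = 1, so the flip contributes +1; sign now +1
(41/15): 41 mod 15 = 11, so (41/15) = (11/15)
flip (11/15) -> (15/11): both odd, 11 mod 4 = 3, 15 mod 4 = 3, so the flip contributes -1; sign now -1
(15/11): 15 mod 11 = 4, so (15/11) = (4/11)
factor out 2^2: 4 = 2^2·1; with 11 mod 8 = 3, (2/11) = -1; sign now -1; continue with (1/11)
reached (1/11) = 1, so the symbol is -1

-1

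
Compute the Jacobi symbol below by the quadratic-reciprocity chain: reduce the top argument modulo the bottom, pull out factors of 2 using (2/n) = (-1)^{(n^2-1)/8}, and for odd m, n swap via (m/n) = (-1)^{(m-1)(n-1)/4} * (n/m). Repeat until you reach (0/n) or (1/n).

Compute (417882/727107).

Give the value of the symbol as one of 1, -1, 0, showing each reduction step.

factor out 2^1: 417882 = 2^1·208941; with 727107 mod 8 = 3, (2/727107) = -1; sign now -1; continue with (208941/727107)
flip (208941/727107) -> (727107/208941): both odd, 208941 mod 4 = 1, 727107 mod 4 = 3, so the flip contributes +1; sign now -1
(727107/208941): 727107 mod 208941 = 100284, so (727107/208941) = (100284/208941)
factor out 2^2: 100284 = 2^2·25071; with 208941 mod 8 = 5, (2/208941) = -1; sign now -1; continue with (25071/208941)
flip (25071/208941) -> (208941/25071): both odd, 25071 mod 4 = 3, 208941 mod 4 = 1, so the flip contributes +1; sign now -1
(208941/25071): 208941 mod 25071 = 8373, so (208941/25071) = (8373/25071)
flip (8373/25071) -> (25071/8373): both odd, 8373 mod 4 = 1, 25071 mod 4 = 3, so the flip contributes +1; sign now -1
(25071/8373): 25071 mod 8373 = 8325, so (25071/8373) = (8325/8373)
flip (8325/8373) -> (8373/8325): both odd, 8325 mod 4 = 1, 8373 mod 4 = 1, so the flip contributes +1; sign now -1
(8373/8325): 8373 mod 8325 = 48, so (8373/8325) = (48/8325)
factor out 2^4: 48 = 2^4·3; with 8325 mod 8 = 5, (2/8325) = -1; sign now -1; continue with (3/8325)
flip (3/8325) -> (8325/3): both odd, 3 mod 4 = 3, 8325 mod 4 = 1, so the flip contributes +1; sign now -1
(8325/3): 8325 mod 3 = 0, so (8325/3) = (0/3)
reached (0/3); gcd(a, n) > 1, so (0/3) = 0 and the symbol is 0

0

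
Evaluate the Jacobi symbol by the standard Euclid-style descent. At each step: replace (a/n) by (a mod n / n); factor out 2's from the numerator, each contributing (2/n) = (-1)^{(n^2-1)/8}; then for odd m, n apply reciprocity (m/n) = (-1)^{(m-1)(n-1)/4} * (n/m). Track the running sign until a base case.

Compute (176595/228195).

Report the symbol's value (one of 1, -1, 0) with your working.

flip (176595/228195) -> (228195/176595): both odd, 176595 mod 4 = 3, 228195 mod 4 = 3, so the flip contributes -1; sign now -1
(228195/176595): 228195 mod 176595 = 51600, so (228195/176595) = (51600/176595)
factor out 2^4: 51600 = 2^4·3225; with 176595 mod 8 = 3, (2/176595) = -1; sign now -1; continue with (3225/176595)
flip (3225/176595) -> (176595/3225): both odd, 3225 mod 4 = 1, 176595 mod 4 = 3, so the flip contributes +1; sign now -1
(176595/3225): 176595 mod 3225 = 2445, so (176595/3225) = (2445/3225)
flip (2445/3225) -> (3225/2445): both odd, 2445 mod 4 = 1, 3225 mod 4 = 1, so the flip contributes +1; sign now -1
(3225/2445): 3225 mod 2445 = 780, so (3225/2445) = (780/2445)
factor out 2^2: 780 = 2^2·195; with 2445 mod 8 = 5, (2/2445) = -1; sign now -1; continue with (195/2445)
flip (195/2445) -> (2445/195): both odd, 195 mod 4 = 3, 2445 mod 4 = 1, so the flip contributes +1; sign now -1
(2445/195): 2445 mod 195 = 105, so (2445/195) = (105/195)
flip (105/195) -> (195/105): both odd, 105 mod 4 = 1, 195 mod 4 = 3, so the flip contributes +1; sign now -1
(195/105): 195 mod 105 = 90, so (195/105) = (90/105)
factor out 2^1: 90 = 2^1·45; with 105 mod 8 = 1, (2/105) = +1; sign now -1; continue with (45/105)
flip (45/105) -> (105/45): both odd, 45 mod 4 = 1, 105 mod 4 = 1, so the flip contributes +1; sign now -1
(105/45): 105 mod 45 = 15, so (105/45) = (15/45)
flip (15/45) -> (45/15): both odd, 15 mod 4 = 3, 45 mod 4 = 1, so the flip contributes +1; sign now -1
(45/15): 45 mod 15 = 0, so (45/15) = (0/15)
reached (0/15); gcd(a, n) > 1, so (0/15) = 0 and the symbol is 0

0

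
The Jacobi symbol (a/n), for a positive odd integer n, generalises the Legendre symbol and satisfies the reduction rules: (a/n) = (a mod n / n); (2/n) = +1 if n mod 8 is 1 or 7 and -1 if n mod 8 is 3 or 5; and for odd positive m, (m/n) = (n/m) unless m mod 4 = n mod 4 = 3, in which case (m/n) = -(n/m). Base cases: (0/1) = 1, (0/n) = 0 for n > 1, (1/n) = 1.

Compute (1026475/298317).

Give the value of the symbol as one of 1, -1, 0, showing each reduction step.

(1026475/298317) = (131524/298317)   [reduce mod 298317]
131524 = 2^2·32881; (2/298317) = -1 since 298317 mod 8 = 5, so (131524/298317) = (-1)^2·(32881/298317); sign now +1
reciprocity: (32881/298317) = +1·(298317/32881) since 32881 mod 4 = 1, 298317 mod 4 = 1; sign now +1
(298317/32881) = (2388/32881)   [reduce mod 32881]
2388 = 2^2·597; (2/32881) = +1 since 32881 mod 8 = 1, so (2388/32881) = (+1)^2·(597/32881); sign now +1
reciprocity: (597/32881) = +1·(32881/597) since 597 mod 4 = 1, 32881 mod 4 = 1; sign now +1
(32881/597) = (46/597)   [reduce mod 597]
46 = 2^1·23; (2/597) = -1 since 597 mod 8 = 5, so (46/597) = (-1)^1·(23/597); sign now -1
reciprocity: (23/597) = +1·(597/23) since 23 mod 4 = 3, 597 mod 4 = 1; sign now -1
(597/23) = (22/23)   [reduce mod 23]
22 = 2^1·11; (2/23) = +1 since 23 mod 8 = 7, so (22/23) = (+1)^1·(11/23); sign now -1
reciprocity: (11/23) = -1·(23/11) since 11 mod 4 = 3, 23 mod 4 = 3; sign now +1
(23/11) = (1/11)   [reduce mod 11]
(1/11) = 1; final value = sign = +1

1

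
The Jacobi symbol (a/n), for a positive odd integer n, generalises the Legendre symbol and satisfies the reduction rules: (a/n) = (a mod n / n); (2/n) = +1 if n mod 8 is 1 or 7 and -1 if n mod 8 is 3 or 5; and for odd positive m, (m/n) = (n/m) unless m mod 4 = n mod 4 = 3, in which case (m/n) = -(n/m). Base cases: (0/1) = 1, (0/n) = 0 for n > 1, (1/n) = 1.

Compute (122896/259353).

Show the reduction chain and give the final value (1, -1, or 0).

122896 = 2^4·7681; (2/259353) = +1 since 259353 mod 8 = 1, so (122896/259353) = (+1)^4·(7681/259353); sign now +1
reciprocity: (7681/259353) = +1·(259353/7681) since 7681 mod 4 = 1, 259353 mod 4 = 1; sign now +1
(259353/7681) = (5880/7681)   [reduce mod 7681]
5880 = 2^3·735; (2/7681) = +1 since 7681 mod 8 = 1, so (5880/7681) = (+1)^3·(735/7681); sign now +1
reciprocity: (735/7681) = +1·(7681/735) since 735 mod 4 = 3, 7681 mod 4 = 1; sign now +1
(7681/735) = (331/735)   [reduce mod 735]
reciprocity: (331/735) = -1·(735/331) since 331 mod 4 = 3, 735 mod 4 = 3; sign now -1
(735/331) = (73/331)   [reduce mod 331]
reciprocity: (73/331) = +1·(331/73) since 73 mod 4 = 1, 331 mod 4 = 3; sign now -1
(331/73) = (39/73)   [reduce mod 73]
reciprocity: (39/73) = +1·(73/39) since 39 mod 4 = 3, 73 mod 4 = 1; sign now -1
(73/39) = (34/39)   [reduce mod 39]
34 = 2^1·17; (2/39) = +1 since 39 mod 8 = 7, so (34/39) = (+1)^1·(17/39); sign now -1
reciprocity: (17/39) = +1·(39/17) since 17 mod 4 = 1, 39 mod 4 = 3; sign now -1
(39/17) = (5/17)   [reduce mod 17]
reciprocity: (5/17) = +1·(17/5) since 5 mod 4 = 1, 17 mod 4 = 1; sign now -1
(17/5) = (2/5)   [reduce mod 5]
2 = 2^1·1; (2/5) = -1 since 5 mod 8 = 5, so (2/5) = (-1)^1·(1/5); sign now +1
(1/5) = 1; final value = sign = +1

1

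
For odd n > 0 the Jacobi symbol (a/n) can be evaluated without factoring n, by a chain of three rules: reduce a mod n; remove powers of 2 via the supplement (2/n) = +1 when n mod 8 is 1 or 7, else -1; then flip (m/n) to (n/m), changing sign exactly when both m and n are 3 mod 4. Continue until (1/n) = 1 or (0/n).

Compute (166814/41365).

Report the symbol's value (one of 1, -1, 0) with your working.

(166814/41365): 166814 mod 41365 = 1354, so (166814/41365) = (1354/41365)
factor out 2^1: 1354 = 2^1·677; with 41365 mod 8 = 5, (2/41365) = -1; sign now -1; continue with (677/41365)
flip (677/41365) -> (41365/677): both odd, 677 mod 4 = 1, 41365 mod 4 = 1, so the flip contributes +1; sign now -1
(41365/677): 41365 mod 677 = 68, so (41365/677) = (68/677)
factor out 2^2: 68 = 2^2·17; with 677 mod 8 = 5, (2/677) = -1; sign now -1; continue with (17/677)
flip (17/677) -> (677/17): both odd, 17 mod 4 = 1, 677 mod 4 = 1, so the flip contributes +1; sign now -1
(677/17): 677 mod 17 = 14, so (677/17) = (14/17)
factor out 2^1: 14 = 2^1·7; with 17 mod 8 = 1, (2/17) = +1; sign now -1; continue with (7/17)
flip (7/17) -> (17/7): both odd, 7 mod 4 = 3, 17 mod 4 = 1, so the flip contributes +1; sign now -1
(17/7): 17 mod 7 = 3, so (17/7) = (3/7)
flip (3/7) -> (7/3): both odd, 3 mod 4 = 3, 7 mod 4 = 3, so the flip contributes -1; sign now +1
(7/3): 7 mod 3 = 1, so (7/3) = (1/3)
reached (1/3) = 1, so the symbol is +1

1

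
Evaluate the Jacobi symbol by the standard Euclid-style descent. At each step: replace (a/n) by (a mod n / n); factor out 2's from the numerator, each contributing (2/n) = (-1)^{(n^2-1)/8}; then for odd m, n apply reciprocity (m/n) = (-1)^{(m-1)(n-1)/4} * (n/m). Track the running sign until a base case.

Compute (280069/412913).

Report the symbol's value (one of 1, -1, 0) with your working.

flip (280069/412913) -> (412913/280069): both odd, 280069 mod 4 = 1, 412913 mod 4 = 1, so the flip contributes +1; sign now +1
(412913/280069): 412913 mod 280069 = 132844, so (412913/280069) = (132844/280069)
factor out 2^2: 132844 = 2^2·33211; with 280069 mod 8 = 5, (2/280069) = -1; sign now +1; continue with (33211/280069)
flip (33211/280069) -> (280069/33211): both odd, 33211 mod 4 = 3, 280069 mod 4 = 1, so the flip contributes +1; sign now +1
(280069/33211): 280069 mod 33211 = 14381, so (280069/33211) = (14381/33211)
flip (14381/33211) -> (33211/14381): both odd, 14381 mod 4 = 1, 33211 mod 4 = 3, so the flip contributes +1; sign now +1
(33211/14381): 33211 mod 14381 = 4449, so (33211/14381) = (4449/14381)
flip (4449/14381) -> (14381/4449): both odd, 4449 mod 4 = 1, 14381 mod 4 = 1, so the flip contributes +1; sign now +1
(14381/4449): 14381 mod 4449 = 1034, so (14381/4449) = (1034/4449)
factor out 2^1: 1034 = 2^1·517; with 4449 mod 8 = 1, (2/4449) = +1; sign now +1; continue with (517/4449)
flip (517/4449) -> (4449/517): both odd, 517 mod 4 = 1, 4449 mod 4 = 1, so the flip contributes +1; sign now +1
(4449/517): 4449 mod 517 = 313, so (4449/517) = (313/517)
flip (313/517) -> (517/313): both odd, 313 mod 4 = 1, 517 mod 4 = 1, so the flip contributes +1; sign now +1
(517/313): 517 mod 313 = 204, so (517/313) = (204/313)
factor out 2^2: 204 = 2^2·51; with 313 mod 8 = 1, (2/313) = +1; sign now +1; continue with (51/313)
flip (51/313) -> (313/51): both odd, 51 mod 4 = 3, 313 mod 4 = 1, so the flip contributes +1; sign now +1
(313/51): 313 mod 51 = 7, so (313/51) = (7/51)
flip (7/51) -> (51/7): both odd, 7 mod 4 = 3, 51 mod 4 = 3, so the flip contributes -1; sign now -1
(51/7): 51 mod 7 = 2, so (51/7) = (2/7)
factor out 2^1: 2 = 2^1·1; with 7 mod 8 = 7, (2/7) = +1; sign now -1; continue with (1/7)
reached (1/7) = 1, so the symbol is -1

-1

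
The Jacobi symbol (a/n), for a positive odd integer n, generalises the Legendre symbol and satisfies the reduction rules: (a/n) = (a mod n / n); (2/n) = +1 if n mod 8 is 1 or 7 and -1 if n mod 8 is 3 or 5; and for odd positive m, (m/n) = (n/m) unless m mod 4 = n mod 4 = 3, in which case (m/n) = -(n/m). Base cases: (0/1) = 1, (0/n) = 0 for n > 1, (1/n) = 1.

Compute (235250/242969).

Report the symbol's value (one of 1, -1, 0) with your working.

factor out 2^1: 235250 = 2^1·117625; with 242969 mod 8 = 1, (2/242969) = +1; sign now +1; continue with (117625/242969)
flip (117625/242969) -> (242969/117625): both odd, 117625 mod 4 = 1, 242969 mod 4 = 1, so the flip contributes +1; sign now +1
(242969/117625): 242969 mod 117625 = 7719, so (242969/117625) = (7719/117625)
flip (7719/117625) -> (117625/7719): both odd, 7719 mod 4 = 3, 117625 mod 4 = 1, so the flip contributes +1; sign now +1
(117625/7719): 117625 mod 7719 = 1840, so (117625/7719) = (1840/7719)
factor out 2^4: 1840 = 2^4·115; with 7719 mod 8 = 7, (2/7719) = +1; sign now +1; continue with (115/7719)
flip (115/7719) -> (7719/115): both odd, 115 mod 4 = 3, 7719 mod 4 = 3, so the flip contributes -1; sign now -1
(7719/115): 7719 mod 115 = 14, so (7719/115) = (14/115)
factor out 2^1: 14 = 2^1·7; with 115 mod 8 = 3, (2/115) = -1; sign now +1; continue with (7/115)
flip (7/115) -> (115/7): both odd, 7 mod 4 = 3, 115 mod 4 = 3, so the flip contributes -1; sign now -1
(115/7): 115 mod 7 = 3, so (115/7) = (3/7)
flip (3/7) -> (7/3): both odd, 3 mod 4 = 3, 7 mod 4 = 3, so the flip contributes -1; sign now +1
(7/3): 7 mod 3 = 1, so (7/3) = (1/3)
reached (1/3) = 1, so the symbol is +1

1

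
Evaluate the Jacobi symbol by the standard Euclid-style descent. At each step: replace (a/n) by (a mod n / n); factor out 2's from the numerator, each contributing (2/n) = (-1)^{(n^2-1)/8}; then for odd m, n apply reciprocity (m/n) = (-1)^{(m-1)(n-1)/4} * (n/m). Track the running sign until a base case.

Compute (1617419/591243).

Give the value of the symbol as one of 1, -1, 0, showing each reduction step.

(1617419/591243) = (434933/591243)   [reduce mod 591243]
reciprocity: (434933/591243) = +1·(591243/434933) since 434933 mod 4 = 1, 591243 mod 4 = 3; sign now +1
(591243/434933) = (156310/434933)   [reduce mod 434933]
156310 = 2^1·78155; (2/434933) = -1 since 434933 mod 8 = 5, so (156310/434933) = (-1)^1·(78155/434933); sign now -1
reciprocity: (78155/434933) = +1·(434933/78155) since 78155 mod 4 = 3, 434933 mod 4 = 1; sign now -1
(434933/78155) = (44158/78155)   [reduce mod 78155]
44158 = 2^1·22079; (2/78155) = -1 since 78155 mod 8 = 3, so (44158/78155) = (-1)^1·(22079/78155); sign now +1
reciprocity: (22079/78155) = -1·(78155/22079) since 22079 mod 4 = 3, 78155 mod 4 = 3; sign now -1
(78155/22079) = (11918/22079)   [reduce mod 22079]
11918 = 2^1·5959; (2/22079) = +1 since 22079 mod 8 = 7, so (11918/22079) = (+1)^1·(5959/22079); sign now -1
reciprocity: (5959/22079) = -1·(22079/5959) since 5959 mod 4 = 3, 22079 mod 4 = 3; sign now +1
(22079/5959) = (4202/5959)   [reduce mod 5959]
4202 = 2^1·2101; (2/5959) = +1 since 5959 mod 8 = 7, so (4202/5959) = (+1)^1·(2101/5959); sign now +1
reciprocity: (2101/5959) = +1·(5959/2101) since 2101 mod 4 = 1, 5959 mod 4 = 3; sign now +1
(5959/2101) = (1757/2101)   [reduce mod 2101]
reciprocity: (1757/2101) = +1·(2101/1757) since 1757 mod 4 = 1, 2101 mod 4 = 1; sign now +1
(2101/1757) = (344/1757)   [reduce mod 1757]
344 = 2^3·43; (2/1757) = -1 since 1757 mod 8 = 5, so (344/1757) = (-1)^3·(43/1757); sign now -1
reciprocity: (43/1757) = +1·(1757/43) since 43 mod 4 = 3, 1757 mod 4 = 1; sign now -1
(1757/43) = (37/43)   [reduce mod 43]
reciprocity: (37/43) = +1·(43/37) since 37 mod 4 = 1, 43 mod 4 = 3; sign now -1
(43/37) = (6/37)   [reduce mod 37]
6 = 2^1·3; (2/37) = -1 since 37 mod 8 = 5, so (6/37) = (-1)^1·(3/37); sign now +1
reciprocity: (3/37) = +1·(37/3) since 3 mod 4 = 3, 37 mod 4 = 1; sign now +1
(37/3) = (1/3)   [reduce mod 3]
(1/3) = 1; final value = sign = +1

1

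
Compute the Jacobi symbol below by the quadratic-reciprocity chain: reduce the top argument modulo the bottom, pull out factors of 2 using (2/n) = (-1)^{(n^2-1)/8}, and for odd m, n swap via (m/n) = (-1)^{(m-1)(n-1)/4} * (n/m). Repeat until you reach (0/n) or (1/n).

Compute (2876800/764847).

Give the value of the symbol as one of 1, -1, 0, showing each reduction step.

1

(2876800/764847) = (582259/764847)   [reduce mod 764847]
reciprocity: (582259/764847) = -1·(764847/582259) since 582259 mod 4 = 3, 764847 mod 4 = 3; sign now -1
(764847/582259) = (182588/582259)   [reduce mod 582259]
182588 = 2^2·45647; (2/582259) = -1 since 582259 mod 8 = 3, so (182588/582259) = (-1)^2·(45647/582259); sign now -1
reciprocity: (45647/582259) = -1·(582259/45647) since 45647 mod 4 = 3, 582259 mod 4 = 3; sign now +1
(582259/45647) = (34495/45647)   [reduce mod 45647]
reciprocity: (34495/45647) = -1·(45647/34495) since 34495 mod 4 = 3, 45647 mod 4 = 3; sign now -1
(45647/34495) = (11152/34495)   [reduce mod 34495]
11152 = 2^4·697; (2/34495) = +1 since 34495 mod 8 = 7, so (11152/34495) = (+1)^4·(697/34495); sign now -1
reciprocity: (697/34495) = +1·(34495/697) since 697 mod 4 = 1, 34495 mod 4 = 3; sign now -1
(34495/697) = (342/697)   [reduce mod 697]
342 = 2^1·171; (2/697) = +1 since 697 mod 8 = 1, so (342/697) = (+1)^1·(171/697); sign now -1
reciprocity: (171/697) = +1·(697/171) since 171 mod 4 = 3, 697 mod 4 = 1; sign now -1
(697/171) = (13/171)   [reduce mod 171]
reciprocity: (13/171) = +1·(171/13) since 13 mod 4 = 1, 171 mod 4 = 3; sign now -1
(171/13) = (2/13)   [reduce mod 13]
2 = 2^1·1; (2/13) = -1 since 13 mod 8 = 5, so (2/13) = (-1)^1·(1/13); sign now +1
(1/13) = 1; final value = sign = +1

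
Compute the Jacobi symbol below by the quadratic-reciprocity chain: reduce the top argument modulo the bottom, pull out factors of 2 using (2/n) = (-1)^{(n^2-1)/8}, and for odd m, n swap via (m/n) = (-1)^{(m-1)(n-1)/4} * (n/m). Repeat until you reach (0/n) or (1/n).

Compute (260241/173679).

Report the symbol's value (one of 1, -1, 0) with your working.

0

(260241/173679): 260241 mod 173679 = 86562, so (260241/173679) = (86562/173679)
factor out 2^1: 86562 = 2^1·43281; with 173679 mod 8 = 7, (2/173679) = +1; sign now +1; continue with (43281/173679)
flip (43281/173679) -> (173679/43281): both odd, 43281 mod 4 = 1, 173679 mod 4 = 3, so the flip contributes +1; sign now +1
(173679/43281): 173679 mod 43281 = 555, so (173679/43281) = (555/43281)
flip (555/43281) -> (43281/555): both odd, 555 mod 4 = 3, 43281 mod 4 = 1, so the flip contributes +1; sign now +1
(43281/555): 43281 mod 555 = 546, so (43281/555) = (546/555)
factor out 2^1: 546 = 2^1·273; with 555 mod 8 = 3, (2/555) = -1; sign now -1; continue with (273/555)
flip (273/555) -> (555/273): both odd, 273 mod 4 = 1, 555 mod 4 = 3, so the flip contributes +1; sign now -1
(555/273): 555 mod 273 = 9, so (555/273) = (9/273)
flip (9/273) -> (273/9): both odd, 9 mod 4 = 1, 273 mod 4 = 1, so the flip contributes +1; sign now -1
(273/9): 273 mod 9 = 3, so (273/9) = (3/9)
flip (3/9) -> (9/3): both odd, 3 mod 4 = 3, 9 mod 4 = 1, so the flip contributes +1; sign now -1
(9/3): 9 mod 3 = 0, so (9/3) = (0/3)
reached (0/3); gcd(a, n) > 1, so (0/3) = 0 and the symbol is 0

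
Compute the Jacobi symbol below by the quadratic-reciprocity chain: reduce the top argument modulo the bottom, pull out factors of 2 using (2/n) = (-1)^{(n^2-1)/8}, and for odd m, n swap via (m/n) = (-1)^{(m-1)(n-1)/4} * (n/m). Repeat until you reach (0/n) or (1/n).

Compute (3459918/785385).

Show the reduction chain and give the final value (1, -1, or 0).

0

(3459918/785385): 3459918 mod 785385 = 318378, so (3459918/785385) = (318378/785385)
factor out 2^1: 318378 = 2^1·159189; with 785385 mod 8 = 1, (2/785385) = +1; sign now +1; continue with (159189/785385)
flip (159189/785385) -> (785385/159189): both odd, 159189 mod 4 = 1, 785385 mod 4 = 1, so the flip contributes +1; sign now +1
(785385/159189): 785385 mod 159189 = 148629, so (785385/159189) = (148629/159189)
flip (148629/159189) -> (159189/148629): both odd, 148629 mod 4 = 1, 159189 mod 4 = 1, so the flip contributes +1; sign now +1
(159189/148629): 159189 mod 148629 = 10560, so (159189/148629) = (10560/148629)
factor out 2^6: 10560 = 2^6·165; with 148629 mod 8 = 5, (2/148629) = -1; sign now +1; continue with (165/148629)
flip (165/148629) -> (148629/165): both odd, 165 mod 4 = 1, 148629 mod 4 = 1, so the flip contributes +1; sign now +1
(148629/165): 148629 mod 165 = 129, so (148629/165) = (129/165)
flip (129/165) -> (165/129): both odd, 129 mod 4 = 1, 165 mod 4 = 1, so the flip contributes +1; sign now +1
(165/129): 165 mod 129 = 36, so (165/129) = (36/129)
factor out 2^2: 36 = 2^2·9; with 129 mod 8 = 1, (2/129) = +1; sign now +1; continue with (9/129)
flip (9/129) -> (129/9): both odd, 9 mod 4 = 1, 129 mod 4 = 1, so the flip contributes +1; sign now +1
(129/9): 129 mod 9 = 3, so (129/9) = (3/9)
flip (3/9) -> (9/3): both odd, 3 mod 4 = 3, 9 mod 4 = 1, so the flip contributes +1; sign now +1
(9/3): 9 mod 3 = 0, so (9/3) = (0/3)
reached (0/3); gcd(a, n) > 1, so (0/3) = 0 and the symbol is 0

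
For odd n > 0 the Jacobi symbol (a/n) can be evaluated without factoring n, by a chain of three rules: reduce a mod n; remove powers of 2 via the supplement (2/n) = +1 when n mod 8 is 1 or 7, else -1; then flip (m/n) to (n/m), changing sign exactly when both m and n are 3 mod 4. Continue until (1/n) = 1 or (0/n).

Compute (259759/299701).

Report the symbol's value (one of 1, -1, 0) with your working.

flip (259759/299701) -> (299701/259759): both odd, 259759 mod 4 = 3, 299701 mod 4 = 1, so the flip contributes +1; sign now +1
(299701/259759): 299701 mod 259759 = 39942, so (299701/259759) = (39942/259759)
factor out 2^1: 39942 = 2^1·19971; with 259759 mod 8 = 7, (2/259759) = +1; sign now +1; continue with (19971/259759)
flip (19971/259759) -> (259759/19971): both odd, 19971 mod 4 = 3, 259759 mod 4 = 3, so the flip contributes -1; sign now -1
(259759/19971): 259759 mod 19971 = 136, so (259759/19971) = (136/19971)
factor out 2^3: 136 = 2^3·17; with 19971 mod 8 = 3, (2/19971) = -1; sign now +1; continue with (17/19971)
flip (17/19971) -> (19971/17): both odd, 17 mod 4 = 1, 19971 mod 4 = 3, so the flip contributes +1; sign now +1
(19971/17): 19971 mod 17 = 13, so (19971/17) = (13/17)
flip (13/17) -> (17/13): both odd, 13 mod 4 = 1, 17 mod 4 = 1, so the flip contributes +1; sign now +1
(17/13): 17 mod 13 = 4, so (17/13) = (4/13)
factor out 2^2: 4 = 2^2·1; with 13 mod 8 = 5, (2/13) = -1; sign now +1; continue with (1/13)
reached (1/13) = 1, so the symbol is +1

1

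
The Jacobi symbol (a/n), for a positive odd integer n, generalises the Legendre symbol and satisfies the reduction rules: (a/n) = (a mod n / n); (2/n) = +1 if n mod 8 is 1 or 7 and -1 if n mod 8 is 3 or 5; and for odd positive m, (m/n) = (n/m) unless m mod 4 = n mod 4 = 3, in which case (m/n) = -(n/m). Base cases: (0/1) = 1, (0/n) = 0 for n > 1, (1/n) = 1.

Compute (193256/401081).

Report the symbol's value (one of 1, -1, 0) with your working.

0

193256 = 2^3·24157; (2/401081) = +1 since 401081 mod 8 = 1, so (193256/401081) = (+1)^3·(24157/401081); sign now +1
reciprocity: (24157/401081) = +1·(401081/24157) since 24157 mod 4 = 1, 401081 mod 4 = 1; sign now +1
(401081/24157) = (14569/24157)   [reduce mod 24157]
reciprocity: (14569/24157) = +1·(24157/14569) since 14569 mod 4 = 1, 24157 mod 4 = 1; sign now +1
(24157/14569) = (9588/14569)   [reduce mod 14569]
9588 = 2^2·2397; (2/14569) = +1 since 14569 mod 8 = 1, so (9588/14569) = (+1)^2·(2397/14569); sign now +1
reciprocity: (2397/14569) = +1·(14569/2397) since 2397 mod 4 = 1, 14569 mod 4 = 1; sign now +1
(14569/2397) = (187/2397)   [reduce mod 2397]
reciprocity: (187/2397) = +1·(2397/187) since 187 mod 4 = 3, 2397 mod 4 = 1; sign now +1
(2397/187) = (153/187)   [reduce mod 187]
reciprocity: (153/187) = +1·(187/153) since 153 mod 4 = 1, 187 mod 4 = 3; sign now +1
(187/153) = (34/153)   [reduce mod 153]
34 = 2^1·17; (2/153) = +1 since 153 mod 8 = 1, so (34/153) = (+1)^1·(17/153); sign now +1
reciprocity: (17/153) = +1·(153/17) since 17 mod 4 = 1, 153 mod 4 = 1; sign now +1
(153/17) = (0/17)   [reduce mod 17]
(0/17) = 0   [gcd(a, n) > 1]; final value = 0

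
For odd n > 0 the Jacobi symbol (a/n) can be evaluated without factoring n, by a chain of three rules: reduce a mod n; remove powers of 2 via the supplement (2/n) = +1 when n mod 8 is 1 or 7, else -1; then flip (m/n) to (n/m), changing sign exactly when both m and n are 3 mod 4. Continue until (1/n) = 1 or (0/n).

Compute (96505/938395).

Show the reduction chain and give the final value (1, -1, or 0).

0

reciprocity: (96505/938395) = +1·(938395/96505) since 96505 mod 4 = 1, 938395 mod 4 = 3; sign now +1
(938395/96505) = (69850/96505)   [reduce mod 96505]
69850 = 2^1·34925; (2/96505) = +1 since 96505 mod 8 = 1, so (69850/96505) = (+1)^1·(34925/96505); sign now +1
reciprocity: (34925/96505) = +1·(96505/34925) since 34925 mod 4 = 1, 96505 mod 4 = 1; sign now +1
(96505/34925) = (26655/34925)   [reduce mod 34925]
reciprocity: (26655/34925) = +1·(34925/26655) since 26655 mod 4 = 3, 34925 mod 4 = 1; sign now +1
(34925/26655) = (8270/26655)   [reduce mod 26655]
8270 = 2^1·4135; (2/26655) = +1 since 26655 mod 8 = 7, so (8270/26655) = (+1)^1·(4135/26655); sign now +1
reciprocity: (4135/26655) = -1·(26655/4135) since 4135 mod 4 = 3, 26655 mod 4 = 3; sign now -1
(26655/4135) = (1845/4135)   [reduce mod 4135]
reciprocity: (1845/4135) = +1·(4135/1845) since 1845 mod 4 = 1, 4135 mod 4 = 3; sign now -1
(4135/1845) = (445/1845)   [reduce mod 1845]
reciprocity: (445/1845) = +1·(1845/445) since 445 mod 4 = 1, 1845 mod 4 = 1; sign now -1
(1845/445) = (65/445)   [reduce mod 445]
reciprocity: (65/445) = +1·(445/65) since 65 mod 4 = 1, 445 mod 4 = 1; sign now -1
(445/65) = (55/65)   [reduce mod 65]
reciprocity: (55/65) = +1·(65/55) since 55 mod 4 = 3, 65 mod 4 = 1; sign now -1
(65/55) = (10/55)   [reduce mod 55]
10 = 2^1·5; (2/55) = +1 since 55 mod 8 = 7, so (10/55) = (+1)^1·(5/55); sign now -1
reciprocity: (5/55) = +1·(55/5) since 5 mod 4 = 1, 55 mod 4 = 3; sign now -1
(55/5) = (0/5)   [reduce mod 5]
(0/5) = 0   [gcd(a, n) > 1]; final value = 0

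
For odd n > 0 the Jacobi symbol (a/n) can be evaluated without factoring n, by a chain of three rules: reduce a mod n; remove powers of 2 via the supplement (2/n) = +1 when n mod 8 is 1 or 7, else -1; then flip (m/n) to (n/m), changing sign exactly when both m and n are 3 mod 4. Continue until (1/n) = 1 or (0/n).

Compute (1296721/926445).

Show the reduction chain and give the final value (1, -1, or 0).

-1

(1296721/926445) = (370276/926445)   [reduce mod 926445]
370276 = 2^2·92569; (2/926445) = -1 since 926445 mod 8 = 5, so (370276/926445) = (-1)^2·(92569/926445); sign now +1
reciprocity: (92569/926445) = +1·(926445/92569) since 92569 mod 4 = 1, 926445 mod 4 = 1; sign now +1
(926445/92569) = (755/92569)   [reduce mod 92569]
reciprocity: (755/92569) = +1·(92569/755) since 755 mod 4 = 3, 92569 mod 4 = 1; sign now +1
(92569/755) = (459/755)   [reduce mod 755]
reciprocity: (459/755) = -1·(755/459) since 459 mod 4 = 3, 755 mod 4 = 3; sign now -1
(755/459) = (296/459)   [reduce mod 459]
296 = 2^3·37; (2/459) = -1 since 459 mod 8 = 3, so (296/459) = (-1)^3·(37/459); sign now +1
reciprocity: (37/459) = +1·(459/37) since 37 mod 4 = 1, 459 mod 4 = 3; sign now +1
(459/37) = (15/37)   [reduce mod 37]
reciprocity: (15/37) = +1·(37/15) since 15 mod 4 = 3, 37 mod 4 = 1; sign now +1
(37/15) = (7/15)   [reduce mod 15]
reciprocity: (7/15) = -1·(15/7) since 7 mod 4 = 3, 15 mod 4 = 3; sign now -1
(15/7) = (1/7)   [reduce mod 7]
(1/7) = 1; final value = sign = -1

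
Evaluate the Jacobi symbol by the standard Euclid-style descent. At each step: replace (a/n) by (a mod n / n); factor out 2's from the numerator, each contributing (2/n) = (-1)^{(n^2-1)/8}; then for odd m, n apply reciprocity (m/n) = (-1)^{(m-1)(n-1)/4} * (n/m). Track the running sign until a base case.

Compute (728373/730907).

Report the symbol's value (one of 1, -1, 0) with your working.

-1

flip (728373/730907) -> (730907/728373): both odd, 728373 mod 4 = 1, 730907 mod 4 = 3, so the flip contributes +1; sign now +1
(730907/728373): 730907 mod 728373 = 2534, so (730907/728373) = (2534/728373)
factor out 2^1: 2534 = 2^1·1267; with 728373 mod 8 = 5, (2/728373) = -1; sign now -1; continue with (1267/728373)
flip (1267/728373) -> (728373/1267): both odd, 1267 mod 4 = 3, 728373 mod 4 = 1, so the flip contributes +1; sign now -1
(728373/1267): 728373 mod 1267 = 1115, so (728373/1267) = (1115/1267)
flip (1115/1267) -> (1267/1115): both odd, 1115 mod 4 = 3, 1267 mod 4 = 3, so the flip contributes -1; sign now +1
(1267/1115): 1267 mod 1115 = 152, so (1267/1115) = (152/1115)
factor out 2^3: 152 = 2^3·19; with 1115 mod 8 = 3, (2/1115) = -1; sign now -1; continue with (19/1115)
flip (19/1115) -> (1115/19): both odd, 19 mod 4 = 3, 1115 mod 4 = 3, so the flip contributes -1; sign now +1
(1115/19): 1115 mod 19 = 13, so (1115/19) = (13/19)
flip (13/19) -> (19/13): both odd, 13 mod 4 = 1, 19 mod 4 = 3, so the flip contributes +1; sign now +1
(19/13): 19 mod 13 = 6, so (19/13) = (6/13)
factor out 2^1: 6 = 2^1·3; with 13 mod 8 = 5, (2/13) = -1; sign now -1; continue with (3/13)
flip (3/13) -> (13/3): both odd, 3 mod 4 = 3, 13 mod 4 = 1, so the flip contributes +1; sign now -1
(13/3): 13 mod 3 = 1, so (13/3) = (1/3)
reached (1/3) = 1, so the symbol is -1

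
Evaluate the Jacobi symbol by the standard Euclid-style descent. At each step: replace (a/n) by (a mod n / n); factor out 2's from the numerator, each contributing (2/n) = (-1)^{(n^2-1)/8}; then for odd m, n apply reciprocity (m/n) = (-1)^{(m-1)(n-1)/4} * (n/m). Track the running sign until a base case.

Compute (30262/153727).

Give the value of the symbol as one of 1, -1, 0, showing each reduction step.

factor out 2^1: 30262 = 2^1·15131; with 153727 mod 8 = 7, (2/153727) = +1; sign now +1; continue with (15131/153727)
flip (15131/153727) -> (153727/15131): both odd, 15131 mod 4 = 3, 153727 mod 4 = 3, so the flip contributes -1; sign now -1
(153727/15131): 153727 mod 15131 = 2417, so (153727/15131) = (2417/15131)
flip (2417/15131) -> (15131/2417): both odd, 2417 mod 4 = 1, 15131 mod 4 = 3, so the flip contributes +1; sign now -1
(15131/2417): 15131 mod 2417 = 629, so (15131/2417) = (629/2417)
flip (629/2417) -> (2417/629): both odd, 629 mod 4 = 1, 2417 mod 4 = 1, so the flip contributes +1; sign now -1
(2417/629): 2417 mod 629 = 530, so (2417/629) = (530/629)
factor out 2^1: 530 = 2^1·265; with 629 mod 8 = 5, (2/629) = -1; sign now +1; continue with (265/629)
flip (265/629) -> (629/265): both odd, 265 mod 4 = 1, 629 mod 4 = 1, so the flip contributes +1; sign now +1
(629/265): 629 mod 265 = 99, so (629/265) = (99/265)
flip (99/265) -> (265/99): both odd, 99 mod 4 = 3, 265 mod 4 = 1, so the flip contributes +1; sign now +1
(265/99): 265 mod 99 = 67, so (265/99) = (67/99)
flip (67/99) -> (99/67): both odd, 67 mod 4 = 3, 99 mod 4 = 3, so the flip contributes -1; sign now -1
(99/67): 99 mod 67 = 32, so (99/67) = (32/67)
factor out 2^5: 32 = 2^5·1; with 67 mod 8 = 3, (2/67) = -1; sign now +1; continue with (1/67)
reached (1/67) = 1, so the symbol is +1

1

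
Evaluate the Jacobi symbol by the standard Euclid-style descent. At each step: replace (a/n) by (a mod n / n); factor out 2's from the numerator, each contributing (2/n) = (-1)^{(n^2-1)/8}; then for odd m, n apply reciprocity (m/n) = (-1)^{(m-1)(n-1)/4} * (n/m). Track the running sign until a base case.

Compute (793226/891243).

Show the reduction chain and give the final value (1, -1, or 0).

factor out 2^1: 793226 = 2^1·396613; with 891243 mod 8 = 3, (2/891243) = -1; sign now -1; continue with (396613/891243)
flip (396613/891243) -> (891243/396613): both odd, 396613 mod 4 = 1, 891243 mod 4 = 3, so the flip contributes +1; sign now -1
(891243/396613): 891243 mod 396613 = 98017, so (891243/396613) = (98017/396613)
flip (98017/396613) -> (396613/98017): both odd, 98017 mod 4 = 1, 396613 mod 4 = 1, so the flip contributes +1; sign now -1
(396613/98017): 396613 mod 98017 = 4545, so (396613/98017) = (4545/98017)
flip (4545/98017) -> (98017/4545): both odd, 4545 mod 4 = 1, 98017 mod 4 = 1, so the flip contributes +1; sign now -1
(98017/4545): 98017 mod 4545 = 2572, so (98017/4545) = (2572/4545)
factor out 2^2: 2572 = 2^2·643; with 4545 mod 8 = 1, (2/4545) = +1; sign now -1; continue with (643/4545)
flip (643/4545) -> (4545/643): both odd, 643 mod 4 = 3, 4545 mod 4 = 1, so the flip contributes +1; sign now -1
(4545/643): 4545 mod 643 = 44, so (4545/643) = (44/643)
factor out 2^2: 44 = 2^2·11; with 643 mod 8 = 3, (2/643) = -1; sign now -1; continue with (11/643)
flip (11/643) -> (643/11): both odd, 11 mod 4 = 3, 643 mod 4 = 3, so the flip contributes -1; sign now +1
(643/11): 643 mod 11 = 5, so (643/11) = (5/11)
flip (5/11) -> (11/5): both odd, 5 mod 4 = 1, 11 mod 4 = 3, so the flip contributes +1; sign now +1
(11/5): 11 mod 5 = 1, so (11/5) = (1/5)
reached (1/5) = 1, so the symbol is +1

1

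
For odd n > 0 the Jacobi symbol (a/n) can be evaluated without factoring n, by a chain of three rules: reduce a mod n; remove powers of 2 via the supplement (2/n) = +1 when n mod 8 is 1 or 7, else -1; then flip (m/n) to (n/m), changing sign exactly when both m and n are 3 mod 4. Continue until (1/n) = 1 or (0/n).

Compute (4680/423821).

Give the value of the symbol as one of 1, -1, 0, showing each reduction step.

4680 = 2^3·585; (2/423821) = -1 since 423821 mod 8 = 5, so (4680/423821) = (-1)^3·(585/423821); sign now -1
reciprocity: (585/423821) = +1·(423821/585) since 585 mod 4 = 1, 423821 mod 4 = 1; sign now -1
(423821/585) = (281/585)   [reduce mod 585]
reciprocity: (281/585) = +1·(585/281) since 281 mod 4 = 1, 585 mod 4 = 1; sign now -1
(585/281) = (23/281)   [reduce mod 281]
reciprocity: (23/281) = +1·(281/23) since 23 mod 4 = 3, 281 mod 4 = 1; sign now -1
(281/23) = (5/23)   [reduce mod 23]
reciprocity: (5/23) = +1·(23/5) since 5 mod 4 = 1, 23 mod 4 = 3; sign now -1
(23/5) = (3/5)   [reduce mod 5]
reciprocity: (3/5) = +1·(5/3) since 3 mod 4 = 3, 5 mod 4 = 1; sign now -1
(5/3) = (2/3)   [reduce mod 3]
2 = 2^1·1; (2/3) = -1 since 3 mod 8 = 3, so (2/3) = (-1)^1·(1/3); sign now +1
(1/3) = 1; final value = sign = +1

1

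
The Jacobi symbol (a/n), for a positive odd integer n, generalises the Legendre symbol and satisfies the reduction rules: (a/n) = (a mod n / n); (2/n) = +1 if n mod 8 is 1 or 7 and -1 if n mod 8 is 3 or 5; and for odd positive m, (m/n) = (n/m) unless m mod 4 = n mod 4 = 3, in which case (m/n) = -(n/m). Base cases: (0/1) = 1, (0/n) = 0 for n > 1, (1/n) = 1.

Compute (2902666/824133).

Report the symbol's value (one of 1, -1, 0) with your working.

(2902666/824133) = (430267/824133)   [reduce mod 824133]
reciprocity: (430267/824133) = +1·(824133/430267) since 430267 mod 4 = 3, 824133 mod 4 = 1; sign now +1
(824133/430267) = (393866/430267)   [reduce mod 430267]
393866 = 2^1·196933; (2/430267) = -1 since 430267 mod 8 = 3, so (393866/430267) = (-1)^1·(196933/430267); sign now -1
reciprocity: (196933/430267) = +1·(430267/196933) since 196933 mod 4 = 1, 430267 mod 4 = 3; sign now -1
(430267/196933) = (36401/196933)   [reduce mod 196933]
reciprocity: (36401/196933) = +1·(196933/36401) since 36401 mod 4 = 1, 196933 mod 4 = 1; sign now -1
(196933/36401) = (14928/36401)   [reduce mod 36401]
14928 = 2^4·933; (2/36401) = +1 since 36401 mod 8 = 1, so (14928/36401) = (+1)^4·(933/36401); sign now -1
reciprocity: (933/36401) = +1·(36401/933) since 933 mod 4 = 1, 36401 mod 4 = 1; sign now -1
(36401/933) = (14/933)   [reduce mod 933]
14 = 2^1·7; (2/933) = -1 since 933 mod 8 = 5, so (14/933) = (-1)^1·(7/933); sign now +1
reciprocity: (7/933) = +1·(933/7) since 7 mod 4 = 3, 933 mod 4 = 1; sign now +1
(933/7) = (2/7)   [reduce mod 7]
2 = 2^1·1; (2/7) = +1 since 7 mod 8 = 7, so (2/7) = (+1)^1·(1/7); sign now +1
(1/7) = 1; final value = sign = +1

1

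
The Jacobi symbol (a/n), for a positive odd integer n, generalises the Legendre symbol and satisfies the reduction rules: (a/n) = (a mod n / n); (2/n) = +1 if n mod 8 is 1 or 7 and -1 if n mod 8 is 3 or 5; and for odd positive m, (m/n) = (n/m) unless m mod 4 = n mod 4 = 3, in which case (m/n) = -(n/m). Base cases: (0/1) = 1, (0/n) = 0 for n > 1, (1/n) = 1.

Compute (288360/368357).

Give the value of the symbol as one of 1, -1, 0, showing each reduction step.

factor out 2^3: 288360 = 2^3·36045; with 368357 mod 8 = 5, (2/368357) = -1; sign now -1; continue with (36045/368357)
flip (36045/368357) -> (368357/36045): both odd, 36045 mod 4 = 1, 368357 mod 4 = 1, so the flip contributes +1; sign now -1
(368357/36045): 368357 mod 36045 = 7907, so (368357/36045) = (7907/36045)
flip (7907/36045) -> (36045/7907): both odd, 7907 mod 4 = 3, 36045 mod 4 = 1, so the flip contributes +1; sign now -1
(36045/7907): 36045 mod 7907 = 4417, so (36045/7907) = (4417/7907)
flip (4417/7907) -> (7907/4417): both odd, 4417 mod 4 = 1, 7907 mod 4 = 3, so the flip contributes +1; sign now -1
(7907/4417): 7907 mod 4417 = 3490, so (7907/4417) = (3490/4417)
factor out 2^1: 3490 = 2^1·1745; with 4417 mod 8 = 1, (2/4417) = +1; sign now -1; continue with (1745/4417)
flip (1745/4417) -> (4417/1745): both odd, 1745 mod 4 = 1, 4417 mod 4 = 1, so the flip contributes +1; sign now -1
(4417/1745): 4417 mod 1745 = 927, so (4417/1745) = (927/1745)
flip (927/1745) -> (1745/927): both odd, 927 mod 4 = 3, 1745 mod 4 = 1, so the flip contributes +1; sign now -1
(1745/927): 1745 mod 927 = 818, so (1745/927) = (818/927)
factor out 2^1: 818 = 2^1·409; with 927 mod 8 = 7, (2/927) = +1; sign now -1; continue with (409/927)
flip (409/927) -> (927/409): both odd, 409 mod 4 = 1, 927 mod 4 = 3, so the flip contributes +1; sign now -1
(927/409): 927 mod 409 = 109, so (927/409) = (109/409)
flip (109/409) -> (409/109): both odd, 109 mod 4 = 1, 409 mod 4 = 1, so the flip contributes +1; sign now -1
(409/109): 409 mod 109 = 82, so (409/109) = (82/109)
factor out 2^1: 82 = 2^1·41; with 109 mod 8 = 5, (2/109) = -1; sign now +1; continue with (41/109)
flip (41/109) -> (109/41): both odd, 41 mod 4 = 1, 109 mod 4 = 1, so the flip contributes +1; sign now +1
(109/41): 109 mod 41 = 27, so (109/41) = (27/41)
flip (27/41) -> (41/27): both odd, 27 mod 4 = 3, 41 mod 4 = 1, so the flip contributes +1; sign now +1
(41/27): 41 mod 27 = 14, so (41/27) = (14/27)
factor out 2^1: 14 = 2^1·7; with 27 mod 8 = 3, (2/27) = -1; sign now -1; continue with (7/27)
flip (7/27) -> (27/7): both odd, 7 mod 4 = 3, 27 mod 4 = 3, so the flip contributes -1; sign now +1
(27/7): 27 mod 7 = 6, so (27/7) = (6/7)
factor out 2^1: 6 = 2^1·3; with 7 mod 8 = 7, (2/7) = +1; sign now +1; continue with (3/7)
flip (3/7) -> (7/3): both odd, 3 mod 4 = 3, 7 mod 4 = 3, so the flip contributes -1; sign now -1
(7/3): 7 mod 3 = 1, so (7/3) = (1/3)
reached (1/3) = 1, so the symbol is -1

-1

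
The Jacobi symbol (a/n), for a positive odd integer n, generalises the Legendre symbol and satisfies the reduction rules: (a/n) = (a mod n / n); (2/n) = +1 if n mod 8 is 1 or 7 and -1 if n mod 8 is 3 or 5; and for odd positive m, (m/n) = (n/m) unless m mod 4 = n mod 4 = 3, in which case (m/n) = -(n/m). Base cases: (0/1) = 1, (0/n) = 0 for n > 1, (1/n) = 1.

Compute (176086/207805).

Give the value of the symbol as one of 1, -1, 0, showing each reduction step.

-1

176086 = 2^1·88043; (2/207805) = -1 since 207805 mod 8 = 5, so (176086/207805) = (-1)^1·(88043/207805); sign now -1
reciprocity: (88043/207805) = +1·(207805/88043) since 88043 mod 4 = 3, 207805 mod 4 = 1; sign now -1
(207805/88043) = (31719/88043)   [reduce mod 88043]
reciprocity: (31719/88043) = -1·(88043/31719) since 31719 mod 4 = 3, 88043 mod 4 = 3; sign now +1
(88043/31719) = (24605/31719)   [reduce mod 31719]
reciprocity: (24605/31719) = +1·(31719/24605) since 24605 mod 4 = 1, 31719 mod 4 = 3; sign now +1
(31719/24605) = (7114/24605)   [reduce mod 24605]
7114 = 2^1·3557; (2/24605) = -1 since 24605 mod 8 = 5, so (7114/24605) = (-1)^1·(3557/24605); sign now -1
reciprocity: (3557/24605) = +1·(24605/3557) since 3557 mod 4 = 1, 24605 mod 4 = 1; sign now -1
(24605/3557) = (3263/3557)   [reduce mod 3557]
reciprocity: (3263/3557) = +1·(3557/3263) since 3263 mod 4 = 3, 3557 mod 4 = 1; sign now -1
(3557/3263) = (294/3263)   [reduce mod 3263]
294 = 2^1·147; (2/3263) = +1 since 3263 mod 8 = 7, so (294/3263) = (+1)^1·(147/3263); sign now -1
reciprocity: (147/3263) = -1·(3263/147) since 147 mod 4 = 3, 3263 mod 4 = 3; sign now +1
(3263/147) = (29/147)   [reduce mod 147]
reciprocity: (29/147) = +1·(147/29) since 29 mod 4 = 1, 147 mod 4 = 3; sign now +1
(147/29) = (2/29)   [reduce mod 29]
2 = 2^1·1; (2/29) = -1 since 29 mod 8 = 5, so (2/29) = (-1)^1·(1/29); sign now -1
(1/29) = 1; final value = sign = -1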